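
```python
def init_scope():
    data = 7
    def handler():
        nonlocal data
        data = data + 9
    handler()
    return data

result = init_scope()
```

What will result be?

Step 1: init_scope() sets data = 7.
Step 2: handler() uses nonlocal to modify data in init_scope's scope: data = 7 + 9 = 16.
Step 3: init_scope() returns the modified data = 16

The answer is 16.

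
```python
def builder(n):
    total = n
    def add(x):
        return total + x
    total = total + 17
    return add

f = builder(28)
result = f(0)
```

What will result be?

Step 1: builder(28) sets total = 28, then total = 28 + 17 = 45.
Step 2: Closures capture by reference, so add sees total = 45.
Step 3: f(0) returns 45 + 0 = 45

The answer is 45.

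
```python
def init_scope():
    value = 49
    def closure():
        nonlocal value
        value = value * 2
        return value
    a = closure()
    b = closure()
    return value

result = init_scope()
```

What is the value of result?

Step 1: value starts at 49.
Step 2: First closure(): value = 49 * 2 = 98.
Step 3: Second closure(): value = 98 * 2 = 196.
Step 4: result = 196

The answer is 196.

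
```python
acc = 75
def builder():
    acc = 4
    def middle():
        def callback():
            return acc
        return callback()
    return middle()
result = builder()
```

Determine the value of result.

Step 1: builder() defines acc = 4. middle() and callback() have no local acc.
Step 2: callback() checks local (none), enclosing middle() (none), enclosing builder() and finds acc = 4.
Step 3: result = 4

The answer is 4.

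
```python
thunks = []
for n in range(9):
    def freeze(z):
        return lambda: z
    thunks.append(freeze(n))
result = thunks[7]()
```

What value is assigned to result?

Step 1: freeze(n) creates a new scope capturing z = n at call time.
Step 2: thunks[7] = freeze(7), so its lambda captures z = 7.
Step 3: result = 7 (closure factory fixes late binding)

The answer is 7.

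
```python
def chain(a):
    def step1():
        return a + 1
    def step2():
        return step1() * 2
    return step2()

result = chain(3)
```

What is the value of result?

Step 1: chain(3) captures a = 3.
Step 2: step2() calls step1() which returns 3 + 1 = 4.
Step 3: step2() returns 4 * 2 = 8

The answer is 8.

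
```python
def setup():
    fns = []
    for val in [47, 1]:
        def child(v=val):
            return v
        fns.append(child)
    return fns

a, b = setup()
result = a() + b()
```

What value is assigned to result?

Step 1: Default argument v=val captures val at each iteration.
Step 2: a() returns 47 (captured at first iteration), b() returns 1 (captured at second).
Step 3: result = 47 + 1 = 48

The answer is 48.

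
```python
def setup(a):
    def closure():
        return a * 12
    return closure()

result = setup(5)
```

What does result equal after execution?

Step 1: setup(5) binds parameter a = 5.
Step 2: closure() accesses a = 5 from enclosing scope.
Step 3: result = 5 * 12 = 60

The answer is 60.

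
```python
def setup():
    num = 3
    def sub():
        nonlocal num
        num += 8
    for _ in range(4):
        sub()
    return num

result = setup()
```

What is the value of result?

Step 1: num = 3.
Step 2: sub() is called 4 times in a loop, each adding 8 via nonlocal.
Step 3: num = 3 + 8 * 4 = 35

The answer is 35.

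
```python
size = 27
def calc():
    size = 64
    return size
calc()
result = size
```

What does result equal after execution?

Step 1: size = 27 globally.
Step 2: calc() creates a LOCAL size = 64 (no global keyword!).
Step 3: The global size is unchanged. result = 27

The answer is 27.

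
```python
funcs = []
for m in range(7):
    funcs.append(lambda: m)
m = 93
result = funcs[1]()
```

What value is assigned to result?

Step 1: Lambdas capture the variable m by reference, not by value.
Step 2: After the loop, m is reassigned to 93.
Step 3: funcs[1]() looks up the current m = 93. result = 93

The answer is 93.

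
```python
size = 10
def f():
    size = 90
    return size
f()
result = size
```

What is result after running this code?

Step 1: Global size = 10.
Step 2: f() creates local size = 90 (shadow, not modification).
Step 3: After f() returns, global size is unchanged. result = 10

The answer is 10.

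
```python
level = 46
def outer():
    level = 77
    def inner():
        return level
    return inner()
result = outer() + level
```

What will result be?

Step 1: Global level = 46. outer() shadows with level = 77.
Step 2: inner() returns enclosing level = 77. outer() = 77.
Step 3: result = 77 + global level (46) = 123

The answer is 123.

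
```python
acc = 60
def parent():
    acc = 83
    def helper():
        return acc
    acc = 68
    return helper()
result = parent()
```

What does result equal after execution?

Step 1: parent() sets acc = 83, then later acc = 68.
Step 2: helper() is called after acc is reassigned to 68. Closures capture variables by reference, not by value.
Step 3: result = 68

The answer is 68.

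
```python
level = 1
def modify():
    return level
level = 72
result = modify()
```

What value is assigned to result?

Step 1: level is first set to 1, then reassigned to 72.
Step 2: modify() is called after the reassignment, so it looks up the current global level = 72.
Step 3: result = 72

The answer is 72.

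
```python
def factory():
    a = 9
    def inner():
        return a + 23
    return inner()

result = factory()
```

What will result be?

Step 1: factory() defines a = 9.
Step 2: inner() reads a = 9 from enclosing scope, returns 9 + 23 = 32.
Step 3: result = 32

The answer is 32.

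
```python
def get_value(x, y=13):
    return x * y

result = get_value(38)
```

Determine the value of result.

Step 1: get_value(38) uses default y = 13.
Step 2: Returns 38 * 13 = 494.
Step 3: result = 494

The answer is 494.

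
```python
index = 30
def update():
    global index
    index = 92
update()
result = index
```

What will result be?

Step 1: index = 30 globally.
Step 2: update() declares global index and sets it to 92.
Step 3: After update(), global index = 92. result = 92

The answer is 92.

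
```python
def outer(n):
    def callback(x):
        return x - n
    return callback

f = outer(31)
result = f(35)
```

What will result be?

Step 1: outer(31) creates a closure capturing n = 31.
Step 2: f(35) computes 35 - 31 = 4.
Step 3: result = 4

The answer is 4.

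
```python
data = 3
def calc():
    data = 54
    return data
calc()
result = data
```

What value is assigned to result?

Step 1: data = 3 globally.
Step 2: calc() creates a LOCAL data = 54 (no global keyword!).
Step 3: The global data is unchanged. result = 3

The answer is 3.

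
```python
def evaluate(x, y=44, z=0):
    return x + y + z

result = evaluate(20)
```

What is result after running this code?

Step 1: evaluate(20) uses defaults y = 44, z = 0.
Step 2: Returns 20 + 44 + 0 = 64.
Step 3: result = 64

The answer is 64.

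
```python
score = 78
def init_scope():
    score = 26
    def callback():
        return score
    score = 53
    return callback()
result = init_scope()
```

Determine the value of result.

Step 1: init_scope() sets score = 26, then later score = 53.
Step 2: callback() is called after score is reassigned to 53. Closures capture variables by reference, not by value.
Step 3: result = 53

The answer is 53.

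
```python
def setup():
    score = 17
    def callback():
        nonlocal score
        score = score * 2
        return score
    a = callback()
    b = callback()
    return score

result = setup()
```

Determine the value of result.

Step 1: score starts at 17.
Step 2: First callback(): score = 17 * 2 = 34.
Step 3: Second callback(): score = 34 * 2 = 68.
Step 4: result = 68

The answer is 68.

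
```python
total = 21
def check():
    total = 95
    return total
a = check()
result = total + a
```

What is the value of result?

Step 1: Global total = 21. check() returns local total = 95.
Step 2: a = 95. Global total still = 21.
Step 3: result = 21 + 95 = 116

The answer is 116.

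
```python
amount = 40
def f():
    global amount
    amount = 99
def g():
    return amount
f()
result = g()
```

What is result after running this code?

Step 1: amount = 40.
Step 2: f() sets global amount = 99.
Step 3: g() reads global amount = 99. result = 99

The answer is 99.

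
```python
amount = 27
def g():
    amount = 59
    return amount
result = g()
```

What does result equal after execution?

Step 1: Global amount = 27.
Step 2: g() creates local amount = 59, shadowing the global.
Step 3: Returns local amount = 59. result = 59

The answer is 59.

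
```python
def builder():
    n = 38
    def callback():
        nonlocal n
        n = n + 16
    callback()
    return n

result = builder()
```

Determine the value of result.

Step 1: builder() sets n = 38.
Step 2: callback() uses nonlocal to modify n in builder's scope: n = 38 + 16 = 54.
Step 3: builder() returns the modified n = 54

The answer is 54.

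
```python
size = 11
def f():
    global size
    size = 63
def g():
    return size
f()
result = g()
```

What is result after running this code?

Step 1: size = 11.
Step 2: f() sets global size = 63.
Step 3: g() reads global size = 63. result = 63

The answer is 63.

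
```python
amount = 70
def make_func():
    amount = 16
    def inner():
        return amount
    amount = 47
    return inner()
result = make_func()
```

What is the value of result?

Step 1: make_func() sets amount = 16, then later amount = 47.
Step 2: inner() is called after amount is reassigned to 47. Closures capture variables by reference, not by value.
Step 3: result = 47

The answer is 47.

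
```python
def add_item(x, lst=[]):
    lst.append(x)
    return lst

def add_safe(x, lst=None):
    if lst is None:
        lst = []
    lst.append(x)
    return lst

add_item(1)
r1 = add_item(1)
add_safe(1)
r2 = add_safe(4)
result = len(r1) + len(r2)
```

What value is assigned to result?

Step 1: add_item shares mutable default: after 2 calls, lst = [1, 1], len = 2.
Step 2: add_safe creates fresh list each time: r2 = [4], len = 1.
Step 3: result = 2 + 1 = 3

The answer is 3.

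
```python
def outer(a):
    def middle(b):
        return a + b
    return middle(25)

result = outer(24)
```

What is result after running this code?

Step 1: outer(24) passes a = 24.
Step 2: middle(25) has b = 25, reads a = 24 from enclosing.
Step 3: result = 24 + 25 = 49

The answer is 49.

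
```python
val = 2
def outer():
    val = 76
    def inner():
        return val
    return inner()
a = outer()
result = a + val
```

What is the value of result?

Step 1: outer() has local val = 76. inner() reads from enclosing.
Step 2: outer() returns 76. Global val = 2 unchanged.
Step 3: result = 76 + 2 = 78

The answer is 78.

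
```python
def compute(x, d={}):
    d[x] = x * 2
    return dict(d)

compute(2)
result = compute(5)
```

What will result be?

Step 1: Mutable default dict is shared across calls.
Step 2: First call adds 2: 4. Second call adds 5: 10.
Step 3: result = {2: 4, 5: 10}

The answer is {2: 4, 5: 10}.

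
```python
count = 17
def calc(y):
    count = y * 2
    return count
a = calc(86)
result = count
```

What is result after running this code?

Step 1: Global count = 17.
Step 2: calc(86) creates local count = 86 * 2 = 172.
Step 3: Global count unchanged because no global keyword. result = 17

The answer is 17.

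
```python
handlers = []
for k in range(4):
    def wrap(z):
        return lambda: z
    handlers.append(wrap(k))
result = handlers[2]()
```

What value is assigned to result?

Step 1: wrap(k) creates a new scope capturing z = k at call time.
Step 2: handlers[2] = wrap(2), so its lambda captures z = 2.
Step 3: result = 2 (closure factory fixes late binding)

The answer is 2.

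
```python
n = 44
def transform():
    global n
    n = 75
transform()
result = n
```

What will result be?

Step 1: n = 44 globally.
Step 2: transform() declares global n and sets it to 75.
Step 3: After transform(), global n = 75. result = 75

The answer is 75.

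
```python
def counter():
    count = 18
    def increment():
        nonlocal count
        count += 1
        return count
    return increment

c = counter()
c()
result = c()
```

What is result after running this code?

Step 1: counter() creates closure with count = 18.
Step 2: Each c() call increments count via nonlocal. After 2 calls: 18 + 2 = 20.
Step 3: result = 20

The answer is 20.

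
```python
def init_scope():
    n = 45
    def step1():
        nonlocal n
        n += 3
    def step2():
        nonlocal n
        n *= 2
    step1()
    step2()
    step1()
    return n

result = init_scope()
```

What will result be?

Step 1: n = 45.
Step 2: step1(): n = 45 + 3 = 48.
Step 3: step2(): n = 48 * 2 = 96.
Step 4: step1(): n = 96 + 3 = 99. result = 99

The answer is 99.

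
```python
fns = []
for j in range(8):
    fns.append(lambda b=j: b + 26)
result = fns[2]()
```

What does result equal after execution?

Step 1: Default argument b=j captures j's value at definition time.
Step 2: fns[2] was defined when j = 2, so b defaults to 2.
Step 3: result = 2 + 26 = 28 (default arg fixes the late binding issue)

The answer is 28.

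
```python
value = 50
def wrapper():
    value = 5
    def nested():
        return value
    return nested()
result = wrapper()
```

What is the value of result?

Step 1: value = 50 globally, but wrapper() defines value = 5 locally.
Step 2: nested() looks up value. Not in local scope, so checks enclosing scope (wrapper) and finds value = 5.
Step 3: result = 5

The answer is 5.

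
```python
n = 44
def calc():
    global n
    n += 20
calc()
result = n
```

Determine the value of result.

Step 1: n = 44 globally.
Step 2: calc() modifies global n: n += 20 = 64.
Step 3: result = 64

The answer is 64.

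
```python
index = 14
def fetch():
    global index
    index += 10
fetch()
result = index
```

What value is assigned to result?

Step 1: index = 14 globally.
Step 2: fetch() modifies global index: index += 10 = 24.
Step 3: result = 24

The answer is 24.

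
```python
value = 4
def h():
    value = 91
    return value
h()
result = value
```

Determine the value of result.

Step 1: Global value = 4.
Step 2: h() creates local value = 91 (shadow, not modification).
Step 3: After h() returns, global value is unchanged. result = 4

The answer is 4.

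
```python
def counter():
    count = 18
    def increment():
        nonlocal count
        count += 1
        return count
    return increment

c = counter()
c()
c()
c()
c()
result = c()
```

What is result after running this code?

Step 1: counter() creates closure with count = 18.
Step 2: Each c() call increments count via nonlocal. After 5 calls: 18 + 5 = 23.
Step 3: result = 23

The answer is 23.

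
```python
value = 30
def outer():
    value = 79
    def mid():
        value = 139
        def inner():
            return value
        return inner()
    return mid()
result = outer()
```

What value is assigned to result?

Step 1: Three levels of shadowing: global 30, outer 79, mid 139.
Step 2: inner() finds value = 139 in enclosing mid() scope.
Step 3: result = 139

The answer is 139.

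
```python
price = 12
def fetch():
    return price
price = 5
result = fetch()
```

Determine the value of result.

Step 1: price is first set to 12, then reassigned to 5.
Step 2: fetch() is called after the reassignment, so it looks up the current global price = 5.
Step 3: result = 5

The answer is 5.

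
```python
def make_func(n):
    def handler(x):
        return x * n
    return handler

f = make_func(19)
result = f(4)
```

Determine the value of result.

Step 1: make_func(19) creates a closure capturing n = 19.
Step 2: f(4) computes 4 * 19 = 76.
Step 3: result = 76

The answer is 76.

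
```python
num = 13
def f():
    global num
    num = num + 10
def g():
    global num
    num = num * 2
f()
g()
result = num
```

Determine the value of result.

Step 1: num = 13.
Step 2: f() adds 10: num = 13 + 10 = 23.
Step 3: g() doubles: num = 23 * 2 = 46.
Step 4: result = 46

The answer is 46.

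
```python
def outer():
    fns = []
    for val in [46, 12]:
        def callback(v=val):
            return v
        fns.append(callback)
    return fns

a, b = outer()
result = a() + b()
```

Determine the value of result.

Step 1: Default argument v=val captures val at each iteration.
Step 2: a() returns 46 (captured at first iteration), b() returns 12 (captured at second).
Step 3: result = 46 + 12 = 58

The answer is 58.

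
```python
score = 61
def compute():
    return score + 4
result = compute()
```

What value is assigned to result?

Step 1: score = 61 is defined globally.
Step 2: compute() looks up score from global scope = 61, then computes 61 + 4 = 65.
Step 3: result = 65

The answer is 65.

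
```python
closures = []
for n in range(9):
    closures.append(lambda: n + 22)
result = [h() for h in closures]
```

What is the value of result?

Step 1: All lambdas capture n by reference. After the loop, n = 8.
Step 2: Each call returns 8 + 22 = 30.
Step 3: result = [30, 30, 30, 30, 30, 30, 30, 30, 30]

The answer is [30, 30, 30, 30, 30, 30, 30, 30, 30].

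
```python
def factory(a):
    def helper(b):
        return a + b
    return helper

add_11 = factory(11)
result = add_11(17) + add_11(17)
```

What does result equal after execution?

Step 1: add_11 captures a = 11.
Step 2: add_11(17) = 11 + 17 = 28, called twice.
Step 3: result = 28 + 28 = 56

The answer is 56.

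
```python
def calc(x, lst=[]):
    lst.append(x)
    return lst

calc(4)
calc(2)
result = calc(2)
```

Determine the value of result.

Step 1: Mutable default argument gotcha! The list [] is created once.
Step 2: Each call appends to the SAME list: [4], [4, 2], [4, 2, 2].
Step 3: result = [4, 2, 2]

The answer is [4, 2, 2].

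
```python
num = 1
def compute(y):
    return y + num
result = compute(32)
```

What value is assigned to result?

Step 1: num = 1 is defined globally.
Step 2: compute(32) uses parameter y = 32 and looks up num from global scope = 1.
Step 3: result = 32 + 1 = 33

The answer is 33.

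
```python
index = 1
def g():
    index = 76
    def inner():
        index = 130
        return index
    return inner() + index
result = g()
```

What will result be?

Step 1: g() has local index = 76. inner() has local index = 130.
Step 2: inner() returns its local index = 130.
Step 3: g() returns 130 + its own index (76) = 206

The answer is 206.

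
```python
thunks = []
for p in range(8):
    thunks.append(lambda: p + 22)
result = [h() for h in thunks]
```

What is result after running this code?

Step 1: All lambdas capture p by reference. After the loop, p = 7.
Step 2: Each call returns 7 + 22 = 29.
Step 3: result = [29, 29, 29, 29, 29, 29, 29, 29]

The answer is [29, 29, 29, 29, 29, 29, 29, 29].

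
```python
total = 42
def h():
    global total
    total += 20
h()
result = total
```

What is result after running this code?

Step 1: total = 42 globally.
Step 2: h() modifies global total: total += 20 = 62.
Step 3: result = 62

The answer is 62.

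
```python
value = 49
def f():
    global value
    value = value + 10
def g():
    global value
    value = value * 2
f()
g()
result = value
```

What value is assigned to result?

Step 1: value = 49.
Step 2: f() adds 10: value = 49 + 10 = 59.
Step 3: g() doubles: value = 59 * 2 = 118.
Step 4: result = 118

The answer is 118.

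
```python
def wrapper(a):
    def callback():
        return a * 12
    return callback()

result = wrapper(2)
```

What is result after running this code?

Step 1: wrapper(2) binds parameter a = 2.
Step 2: callback() accesses a = 2 from enclosing scope.
Step 3: result = 2 * 12 = 24

The answer is 24.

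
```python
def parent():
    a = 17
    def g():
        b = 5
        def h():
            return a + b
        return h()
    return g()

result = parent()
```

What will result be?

Step 1: parent() defines a = 17. g() defines b = 5.
Step 2: h() accesses both from enclosing scopes: a = 17, b = 5.
Step 3: result = 17 + 5 = 22

The answer is 22.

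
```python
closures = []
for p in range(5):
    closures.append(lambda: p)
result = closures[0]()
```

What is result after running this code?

Step 1: The loop creates 5 lambdas, all referencing the same variable p.
Step 2: After the loop, p = 4 (final value).
Step 3: closures[0]() looks up p at call time and finds 4. This is the late binding gotcha. result = 4

The answer is 4.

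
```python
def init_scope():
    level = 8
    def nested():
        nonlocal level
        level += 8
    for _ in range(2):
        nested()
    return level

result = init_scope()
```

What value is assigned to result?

Step 1: level = 8.
Step 2: nested() is called 2 times in a loop, each adding 8 via nonlocal.
Step 3: level = 8 + 8 * 2 = 24

The answer is 24.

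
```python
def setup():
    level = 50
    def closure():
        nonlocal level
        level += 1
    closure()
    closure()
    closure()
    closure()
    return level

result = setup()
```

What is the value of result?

Step 1: level starts at 50.
Step 2: closure() is called 4 times, each adding 1.
Step 3: level = 50 + 1 * 4 = 54

The answer is 54.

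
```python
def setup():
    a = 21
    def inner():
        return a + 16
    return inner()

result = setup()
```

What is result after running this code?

Step 1: setup() defines a = 21.
Step 2: inner() reads a = 21 from enclosing scope, returns 21 + 16 = 37.
Step 3: result = 37

The answer is 37.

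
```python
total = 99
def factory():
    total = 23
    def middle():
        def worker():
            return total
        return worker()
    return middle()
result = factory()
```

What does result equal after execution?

Step 1: factory() defines total = 23. middle() and worker() have no local total.
Step 2: worker() checks local (none), enclosing middle() (none), enclosing factory() and finds total = 23.
Step 3: result = 23

The answer is 23.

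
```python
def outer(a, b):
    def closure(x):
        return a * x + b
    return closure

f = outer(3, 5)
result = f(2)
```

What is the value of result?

Step 1: outer(3, 5) captures a = 3, b = 5.
Step 2: f(2) computes 3 * 2 + 5 = 11.
Step 3: result = 11

The answer is 11.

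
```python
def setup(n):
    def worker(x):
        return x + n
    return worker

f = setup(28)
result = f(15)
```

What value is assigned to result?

Step 1: setup(28) creates a closure that captures n = 28.
Step 2: f(15) calls the closure with x = 15, returning 15 + 28 = 43.
Step 3: result = 43

The answer is 43.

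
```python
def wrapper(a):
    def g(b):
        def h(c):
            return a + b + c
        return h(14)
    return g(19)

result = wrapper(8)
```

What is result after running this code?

Step 1: a = 8, b = 19, c = 14 across three nested scopes.
Step 2: h() accesses all three via LEGB rule.
Step 3: result = 8 + 19 + 14 = 41

The answer is 41.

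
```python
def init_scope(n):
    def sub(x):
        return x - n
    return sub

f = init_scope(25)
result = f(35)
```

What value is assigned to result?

Step 1: init_scope(25) creates a closure capturing n = 25.
Step 2: f(35) computes 35 - 25 = 10.
Step 3: result = 10

The answer is 10.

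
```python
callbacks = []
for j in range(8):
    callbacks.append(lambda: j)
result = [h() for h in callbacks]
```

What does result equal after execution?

Step 1: All 8 lambdas share the same variable j.
Step 2: After the loop, j = 7.
Step 3: Each call returns 7. result = [7, 7, 7, 7, 7, 7, 7, 7]

The answer is [7, 7, 7, 7, 7, 7, 7, 7].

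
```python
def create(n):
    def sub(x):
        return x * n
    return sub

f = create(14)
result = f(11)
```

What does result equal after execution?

Step 1: create(14) creates a closure capturing n = 14.
Step 2: f(11) computes 11 * 14 = 154.
Step 3: result = 154

The answer is 154.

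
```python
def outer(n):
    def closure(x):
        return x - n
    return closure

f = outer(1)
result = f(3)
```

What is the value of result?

Step 1: outer(1) creates a closure capturing n = 1.
Step 2: f(3) computes 3 - 1 = 2.
Step 3: result = 2

The answer is 2.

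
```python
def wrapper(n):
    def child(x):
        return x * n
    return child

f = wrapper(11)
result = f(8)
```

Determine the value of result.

Step 1: wrapper(11) creates a closure capturing n = 11.
Step 2: f(8) computes 8 * 11 = 88.
Step 3: result = 88

The answer is 88.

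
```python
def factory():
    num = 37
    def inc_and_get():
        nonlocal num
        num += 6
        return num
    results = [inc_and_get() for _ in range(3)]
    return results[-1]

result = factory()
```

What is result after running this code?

Step 1: num = 37.
Step 2: Three calls to inc_and_get(), each adding 6.
Step 3: Last value = 37 + 6 * 3 = 55

The answer is 55.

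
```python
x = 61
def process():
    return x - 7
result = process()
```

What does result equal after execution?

Step 1: x = 61 is defined globally.
Step 2: process() looks up x from global scope = 61, then computes 61 - 7 = 54.
Step 3: result = 54

The answer is 54.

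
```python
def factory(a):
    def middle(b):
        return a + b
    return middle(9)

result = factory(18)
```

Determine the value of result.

Step 1: factory(18) passes a = 18.
Step 2: middle(9) has b = 9, reads a = 18 from enclosing.
Step 3: result = 18 + 9 = 27

The answer is 27.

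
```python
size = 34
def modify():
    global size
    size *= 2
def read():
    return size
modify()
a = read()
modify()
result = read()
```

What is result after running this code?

Step 1: size = 34.
Step 2: First modify(): size = 34 * 2 = 68.
Step 3: Second modify(): size = 68 * 2 = 136.
Step 4: read() returns 136

The answer is 136.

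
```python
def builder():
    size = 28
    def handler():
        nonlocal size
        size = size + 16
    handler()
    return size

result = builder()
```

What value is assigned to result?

Step 1: builder() sets size = 28.
Step 2: handler() uses nonlocal to modify size in builder's scope: size = 28 + 16 = 44.
Step 3: builder() returns the modified size = 44

The answer is 44.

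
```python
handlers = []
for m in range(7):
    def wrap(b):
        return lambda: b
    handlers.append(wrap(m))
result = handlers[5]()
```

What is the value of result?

Step 1: wrap(m) creates a new scope capturing b = m at call time.
Step 2: handlers[5] = wrap(5), so its lambda captures b = 5.
Step 3: result = 5 (closure factory fixes late binding)

The answer is 5.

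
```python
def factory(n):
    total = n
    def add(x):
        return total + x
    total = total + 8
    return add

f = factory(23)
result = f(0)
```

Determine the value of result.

Step 1: factory(23) sets total = 23, then total = 23 + 8 = 31.
Step 2: Closures capture by reference, so add sees total = 31.
Step 3: f(0) returns 31 + 0 = 31

The answer is 31.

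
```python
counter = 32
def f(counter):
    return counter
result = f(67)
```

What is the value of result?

Step 1: Global counter = 32.
Step 2: f(67) takes parameter counter = 67, which shadows the global.
Step 3: result = 67

The answer is 67.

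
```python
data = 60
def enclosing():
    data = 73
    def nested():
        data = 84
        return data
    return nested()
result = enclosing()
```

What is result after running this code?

Step 1: Three scopes define data: global (60), enclosing (73), nested (84).
Step 2: nested() has its own local data = 84, which shadows both enclosing and global.
Step 3: result = 84 (local wins in LEGB)

The answer is 84.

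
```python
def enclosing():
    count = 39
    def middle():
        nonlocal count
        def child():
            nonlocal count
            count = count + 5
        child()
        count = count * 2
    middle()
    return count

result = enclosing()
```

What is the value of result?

Step 1: count = 39.
Step 2: child() adds 5: count = 39 + 5 = 44.
Step 3: middle() doubles: count = 44 * 2 = 88.
Step 4: result = 88

The answer is 88.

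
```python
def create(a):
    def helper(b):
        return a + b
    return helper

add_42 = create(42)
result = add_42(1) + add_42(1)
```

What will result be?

Step 1: add_42 captures a = 42.
Step 2: add_42(1) = 42 + 1 = 43, called twice.
Step 3: result = 43 + 43 = 86

The answer is 86.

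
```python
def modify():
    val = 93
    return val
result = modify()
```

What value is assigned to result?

Step 1: modify() defines val = 93 in its local scope.
Step 2: return val finds the local variable val = 93.
Step 3: result = 93

The answer is 93.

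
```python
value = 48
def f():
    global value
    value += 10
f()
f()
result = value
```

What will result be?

Step 1: value = 48.
Step 2: First f(): value = 48 + 10 = 58.
Step 3: Second f(): value = 58 + 10 = 68. result = 68

The answer is 68.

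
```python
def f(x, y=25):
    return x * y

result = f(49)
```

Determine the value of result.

Step 1: f(49) uses default y = 25.
Step 2: Returns 49 * 25 = 1225.
Step 3: result = 1225

The answer is 1225.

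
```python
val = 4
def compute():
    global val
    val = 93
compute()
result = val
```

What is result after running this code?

Step 1: val = 4 globally.
Step 2: compute() declares global val and sets it to 93.
Step 3: After compute(), global val = 93. result = 93

The answer is 93.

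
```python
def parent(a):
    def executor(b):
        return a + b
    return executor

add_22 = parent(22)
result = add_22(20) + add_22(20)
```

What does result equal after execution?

Step 1: add_22 captures a = 22.
Step 2: add_22(20) = 22 + 20 = 42, called twice.
Step 3: result = 42 + 42 = 84

The answer is 84.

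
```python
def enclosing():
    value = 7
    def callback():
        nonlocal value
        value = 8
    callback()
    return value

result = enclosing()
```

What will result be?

Step 1: enclosing() sets value = 7.
Step 2: callback() uses nonlocal to reassign value = 8.
Step 3: result = 8

The answer is 8.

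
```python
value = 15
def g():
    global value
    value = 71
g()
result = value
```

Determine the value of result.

Step 1: value = 15 globally.
Step 2: g() declares global value and sets it to 71.
Step 3: After g(), global value = 71. result = 71

The answer is 71.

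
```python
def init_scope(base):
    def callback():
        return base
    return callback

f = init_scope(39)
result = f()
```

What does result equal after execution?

Step 1: init_scope(39) creates closure capturing base = 39.
Step 2: f() returns the captured base = 39.
Step 3: result = 39

The answer is 39.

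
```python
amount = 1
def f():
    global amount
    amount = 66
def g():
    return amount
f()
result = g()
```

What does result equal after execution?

Step 1: amount = 1.
Step 2: f() sets global amount = 66.
Step 3: g() reads global amount = 66. result = 66

The answer is 66.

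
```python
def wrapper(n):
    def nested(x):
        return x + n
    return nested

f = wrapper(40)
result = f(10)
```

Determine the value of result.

Step 1: wrapper(40) creates a closure that captures n = 40.
Step 2: f(10) calls the closure with x = 10, returning 10 + 40 = 50.
Step 3: result = 50

The answer is 50.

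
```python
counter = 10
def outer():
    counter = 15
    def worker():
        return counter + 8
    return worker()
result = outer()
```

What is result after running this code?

Step 1: outer() shadows global counter with counter = 15.
Step 2: worker() finds counter = 15 in enclosing scope, computes 15 + 8 = 23.
Step 3: result = 23

The answer is 23.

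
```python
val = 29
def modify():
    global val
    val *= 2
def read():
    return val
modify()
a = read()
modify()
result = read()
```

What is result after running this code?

Step 1: val = 29.
Step 2: First modify(): val = 29 * 2 = 58.
Step 3: Second modify(): val = 58 * 2 = 116.
Step 4: read() returns 116

The answer is 116.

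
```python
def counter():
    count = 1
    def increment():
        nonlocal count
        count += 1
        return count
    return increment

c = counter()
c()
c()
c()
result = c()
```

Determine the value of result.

Step 1: counter() creates closure with count = 1.
Step 2: Each c() call increments count via nonlocal. After 4 calls: 1 + 4 = 5.
Step 3: result = 5

The answer is 5.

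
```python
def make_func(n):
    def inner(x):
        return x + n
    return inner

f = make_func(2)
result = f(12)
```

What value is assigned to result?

Step 1: make_func(2) creates a closure that captures n = 2.
Step 2: f(12) calls the closure with x = 12, returning 12 + 2 = 14.
Step 3: result = 14

The answer is 14.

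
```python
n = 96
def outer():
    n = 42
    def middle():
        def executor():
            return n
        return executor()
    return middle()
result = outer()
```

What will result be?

Step 1: outer() defines n = 42. middle() and executor() have no local n.
Step 2: executor() checks local (none), enclosing middle() (none), enclosing outer() and finds n = 42.
Step 3: result = 42

The answer is 42.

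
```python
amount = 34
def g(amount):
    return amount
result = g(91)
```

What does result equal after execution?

Step 1: Global amount = 34.
Step 2: g(91) takes parameter amount = 91, which shadows the global.
Step 3: result = 91

The answer is 91.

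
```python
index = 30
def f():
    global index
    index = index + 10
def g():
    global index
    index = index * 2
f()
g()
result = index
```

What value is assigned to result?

Step 1: index = 30.
Step 2: f() adds 10: index = 30 + 10 = 40.
Step 3: g() doubles: index = 40 * 2 = 80.
Step 4: result = 80

The answer is 80.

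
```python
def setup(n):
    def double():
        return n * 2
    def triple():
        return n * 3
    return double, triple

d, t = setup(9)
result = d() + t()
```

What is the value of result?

Step 1: Both closures capture the same n = 9.
Step 2: d() = 9 * 2 = 18, t() = 9 * 3 = 27.
Step 3: result = 18 + 27 = 45

The answer is 45.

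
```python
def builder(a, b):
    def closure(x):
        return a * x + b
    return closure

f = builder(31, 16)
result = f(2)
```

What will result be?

Step 1: builder(31, 16) captures a = 31, b = 16.
Step 2: f(2) computes 31 * 2 + 16 = 78.
Step 3: result = 78

The answer is 78.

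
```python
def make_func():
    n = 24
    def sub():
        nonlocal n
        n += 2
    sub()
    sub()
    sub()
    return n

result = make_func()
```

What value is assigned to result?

Step 1: n starts at 24.
Step 2: sub() is called 3 times, each adding 2.
Step 3: n = 24 + 2 * 3 = 30

The answer is 30.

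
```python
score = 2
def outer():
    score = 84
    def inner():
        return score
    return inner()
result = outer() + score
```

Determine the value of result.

Step 1: Global score = 2. outer() shadows with score = 84.
Step 2: inner() returns enclosing score = 84. outer() = 84.
Step 3: result = 84 + global score (2) = 86

The answer is 86.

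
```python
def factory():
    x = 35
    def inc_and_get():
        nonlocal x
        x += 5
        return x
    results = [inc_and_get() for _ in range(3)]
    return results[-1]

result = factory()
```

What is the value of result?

Step 1: x = 35.
Step 2: Three calls to inc_and_get(), each adding 5.
Step 3: Last value = 35 + 5 * 3 = 50

The answer is 50.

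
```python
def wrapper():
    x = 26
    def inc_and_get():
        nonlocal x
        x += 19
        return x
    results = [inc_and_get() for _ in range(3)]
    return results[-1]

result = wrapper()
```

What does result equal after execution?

Step 1: x = 26.
Step 2: Three calls to inc_and_get(), each adding 19.
Step 3: Last value = 26 + 19 * 3 = 83

The answer is 83.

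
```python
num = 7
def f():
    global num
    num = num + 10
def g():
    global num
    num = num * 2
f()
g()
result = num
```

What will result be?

Step 1: num = 7.
Step 2: f() adds 10: num = 7 + 10 = 17.
Step 3: g() doubles: num = 17 * 2 = 34.
Step 4: result = 34

The answer is 34.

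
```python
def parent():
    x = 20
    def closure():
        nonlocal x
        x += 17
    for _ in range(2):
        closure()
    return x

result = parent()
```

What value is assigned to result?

Step 1: x = 20.
Step 2: closure() is called 2 times in a loop, each adding 17 via nonlocal.
Step 3: x = 20 + 17 * 2 = 54

The answer is 54.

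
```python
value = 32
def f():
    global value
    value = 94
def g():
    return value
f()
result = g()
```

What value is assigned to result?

Step 1: value = 32.
Step 2: f() sets global value = 94.
Step 3: g() reads global value = 94. result = 94

The answer is 94.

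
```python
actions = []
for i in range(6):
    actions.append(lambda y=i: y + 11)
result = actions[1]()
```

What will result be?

Step 1: Default argument y=i captures i's value at definition time.
Step 2: actions[1] was defined when i = 1, so y defaults to 1.
Step 3: result = 1 + 11 = 12 (default arg fixes the late binding issue)

The answer is 12.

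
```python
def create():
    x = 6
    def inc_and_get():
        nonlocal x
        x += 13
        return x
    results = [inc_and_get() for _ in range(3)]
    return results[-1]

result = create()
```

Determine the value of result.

Step 1: x = 6.
Step 2: Three calls to inc_and_get(), each adding 13.
Step 3: Last value = 6 + 13 * 3 = 45

The answer is 45.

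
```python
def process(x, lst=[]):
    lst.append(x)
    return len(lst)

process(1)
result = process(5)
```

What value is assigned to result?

Step 1: Mutable default list persists between calls.
Step 2: First call: lst = [1], len = 1. Second call: lst = [1, 5], len = 2.
Step 3: result = 2

The answer is 2.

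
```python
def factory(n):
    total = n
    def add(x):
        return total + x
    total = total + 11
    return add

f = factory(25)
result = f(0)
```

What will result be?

Step 1: factory(25) sets total = 25, then total = 25 + 11 = 36.
Step 2: Closures capture by reference, so add sees total = 36.
Step 3: f(0) returns 36 + 0 = 36

The answer is 36.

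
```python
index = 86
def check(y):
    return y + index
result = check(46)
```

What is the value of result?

Step 1: index = 86 is defined globally.
Step 2: check(46) uses parameter y = 46 and looks up index from global scope = 86.
Step 3: result = 46 + 86 = 132

The answer is 132.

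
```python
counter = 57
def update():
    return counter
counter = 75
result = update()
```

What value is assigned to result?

Step 1: counter is first set to 57, then reassigned to 75.
Step 2: update() is called after the reassignment, so it looks up the current global counter = 75.
Step 3: result = 75

The answer is 75.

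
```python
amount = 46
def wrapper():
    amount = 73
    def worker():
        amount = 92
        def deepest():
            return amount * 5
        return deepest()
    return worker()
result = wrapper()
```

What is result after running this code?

Step 1: deepest() looks up amount through LEGB: not local, finds amount = 92 in enclosing worker().
Step 2: Returns 92 * 5 = 460.
Step 3: result = 460

The answer is 460.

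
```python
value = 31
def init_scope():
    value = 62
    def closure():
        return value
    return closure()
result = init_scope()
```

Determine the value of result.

Step 1: value = 31 globally, but init_scope() defines value = 62 locally.
Step 2: closure() looks up value. Not in local scope, so checks enclosing scope (init_scope) and finds value = 62.
Step 3: result = 62

The answer is 62.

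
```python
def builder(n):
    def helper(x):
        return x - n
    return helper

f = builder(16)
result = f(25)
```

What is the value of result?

Step 1: builder(16) creates a closure capturing n = 16.
Step 2: f(25) computes 25 - 16 = 9.
Step 3: result = 9

The answer is 9.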